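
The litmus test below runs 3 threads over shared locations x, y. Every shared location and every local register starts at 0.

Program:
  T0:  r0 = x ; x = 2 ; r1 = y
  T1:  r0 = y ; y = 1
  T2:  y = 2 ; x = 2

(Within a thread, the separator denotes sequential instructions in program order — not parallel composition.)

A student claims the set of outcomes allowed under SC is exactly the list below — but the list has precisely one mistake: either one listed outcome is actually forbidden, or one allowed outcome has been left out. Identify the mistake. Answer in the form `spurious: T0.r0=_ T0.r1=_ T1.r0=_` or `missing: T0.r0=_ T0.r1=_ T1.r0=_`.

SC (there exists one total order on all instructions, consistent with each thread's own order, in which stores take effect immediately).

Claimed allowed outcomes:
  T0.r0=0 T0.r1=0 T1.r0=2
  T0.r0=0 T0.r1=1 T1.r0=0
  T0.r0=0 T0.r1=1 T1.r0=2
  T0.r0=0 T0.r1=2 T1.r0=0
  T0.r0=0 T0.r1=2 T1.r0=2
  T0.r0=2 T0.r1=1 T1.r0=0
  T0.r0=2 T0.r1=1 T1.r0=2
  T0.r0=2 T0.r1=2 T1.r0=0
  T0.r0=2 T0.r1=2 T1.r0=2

missing: T0.r0=0 T0.r1=0 T1.r0=0

outcome vector order: (T0.r0,T0.r1,T1.r0)
SC: 10 outcomes — {<0 0 0> <0 0 2> <0 1 0> <0 1 2> <0 2 0> <0 2 2> <2 1 0> <2 1 2> <2 2 0> <2 2 2>}
SC∖claimed = {<0 0 0>}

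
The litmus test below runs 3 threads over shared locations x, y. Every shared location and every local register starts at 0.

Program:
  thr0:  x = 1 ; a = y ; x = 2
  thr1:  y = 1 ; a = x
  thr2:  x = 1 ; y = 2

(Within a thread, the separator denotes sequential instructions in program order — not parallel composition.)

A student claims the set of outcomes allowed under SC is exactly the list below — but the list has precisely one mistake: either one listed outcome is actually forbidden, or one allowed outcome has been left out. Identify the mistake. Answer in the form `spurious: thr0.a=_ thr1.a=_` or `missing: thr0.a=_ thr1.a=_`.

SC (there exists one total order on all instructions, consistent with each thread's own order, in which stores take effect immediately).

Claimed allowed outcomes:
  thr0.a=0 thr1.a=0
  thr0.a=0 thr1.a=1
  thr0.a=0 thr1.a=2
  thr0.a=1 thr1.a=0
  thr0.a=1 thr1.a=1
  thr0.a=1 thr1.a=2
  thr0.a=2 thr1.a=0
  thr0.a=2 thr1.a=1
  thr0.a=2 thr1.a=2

spurious: thr0.a=0 thr1.a=0

outcome vector order: (thr0.a,thr1.a)
under SC → <0 1> <0 2> <1 0> <1 1> <1 2> <2 0> <2 1> <2 2>
claimed∖SC = {<0 0>}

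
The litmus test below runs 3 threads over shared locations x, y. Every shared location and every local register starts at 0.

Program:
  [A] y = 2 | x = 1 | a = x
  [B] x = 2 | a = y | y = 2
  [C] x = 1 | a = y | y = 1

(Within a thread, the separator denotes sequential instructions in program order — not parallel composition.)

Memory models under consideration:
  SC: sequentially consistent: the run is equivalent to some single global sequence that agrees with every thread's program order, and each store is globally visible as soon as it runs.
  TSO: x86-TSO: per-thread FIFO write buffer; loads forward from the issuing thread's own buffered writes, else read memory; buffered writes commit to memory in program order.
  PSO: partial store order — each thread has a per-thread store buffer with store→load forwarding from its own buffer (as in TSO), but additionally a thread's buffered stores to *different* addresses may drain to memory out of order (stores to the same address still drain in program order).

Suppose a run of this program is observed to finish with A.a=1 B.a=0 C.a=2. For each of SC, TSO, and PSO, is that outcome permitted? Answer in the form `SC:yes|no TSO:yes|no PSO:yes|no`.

outcome vector order: (A.a,B.a,C.a)
SC (10): <1 0 0>, <1 0 2>, <1 1 0>, <1 1 2>, <1 2 0>, <1 2 2>, <2 1 0>, <2 1 2>, <2 2 0>, <2 2 2>
TSO (12): <1 0 0>, <1 0 2>, <1 1 0>, <1 1 2>, <1 2 0>, <1 2 2>, <2 0 0>, <2 0 2>, <2 1 0>, <2 1 2>, <2 2 0>, <2 2 2>
PSO (12): <1 0 0>, <1 0 2>, <1 1 0>, <1 1 2>, <1 2 0>, <1 2 2>, <2 0 0>, <2 0 2>, <2 1 0>, <2 1 2>, <2 2 0>, <2 2 2>
target <1 0 2> ∈ {SC,TSO,PSO}

SC:yes TSO:yes PSO:yes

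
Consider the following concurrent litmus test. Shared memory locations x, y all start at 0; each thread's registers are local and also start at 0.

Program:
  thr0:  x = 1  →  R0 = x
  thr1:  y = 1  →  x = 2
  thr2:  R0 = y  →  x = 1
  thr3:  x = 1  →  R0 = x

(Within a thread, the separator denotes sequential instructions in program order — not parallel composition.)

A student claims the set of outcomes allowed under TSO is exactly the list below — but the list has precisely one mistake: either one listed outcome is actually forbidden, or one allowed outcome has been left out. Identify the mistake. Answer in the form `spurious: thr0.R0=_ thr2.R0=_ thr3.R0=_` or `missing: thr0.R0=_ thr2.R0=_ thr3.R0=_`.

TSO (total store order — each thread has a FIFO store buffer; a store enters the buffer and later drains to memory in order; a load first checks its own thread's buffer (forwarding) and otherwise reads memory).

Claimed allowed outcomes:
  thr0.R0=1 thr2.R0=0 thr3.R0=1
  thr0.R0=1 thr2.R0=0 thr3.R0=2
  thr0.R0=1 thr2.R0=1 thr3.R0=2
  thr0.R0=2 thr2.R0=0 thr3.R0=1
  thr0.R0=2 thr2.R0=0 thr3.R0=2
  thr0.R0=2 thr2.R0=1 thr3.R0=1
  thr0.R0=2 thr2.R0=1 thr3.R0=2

missing: thr0.R0=1 thr2.R0=1 thr3.R0=1

outcome vector order: (thr0.R0,thr2.R0,thr3.R0)
TSO: 8 outcomes — {<1 0 1> <1 0 2> <1 1 1> <1 1 2> <2 0 1> <2 0 2> <2 1 1> <2 1 2>}
TSO∖claimed = {<1 1 1>}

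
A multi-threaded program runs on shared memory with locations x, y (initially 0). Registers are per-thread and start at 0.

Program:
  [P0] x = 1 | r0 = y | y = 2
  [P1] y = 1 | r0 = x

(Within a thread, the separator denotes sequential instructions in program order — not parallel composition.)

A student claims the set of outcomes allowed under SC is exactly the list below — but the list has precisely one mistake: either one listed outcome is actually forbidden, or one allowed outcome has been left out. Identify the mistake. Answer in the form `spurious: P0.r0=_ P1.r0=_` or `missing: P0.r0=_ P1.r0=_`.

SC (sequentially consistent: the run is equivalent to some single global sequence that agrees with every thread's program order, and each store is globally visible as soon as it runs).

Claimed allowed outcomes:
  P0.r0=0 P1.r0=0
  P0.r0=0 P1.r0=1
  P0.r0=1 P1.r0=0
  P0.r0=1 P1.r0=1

spurious: P0.r0=0 P1.r0=0

outcome vector order: (P0.r0,P1.r0)
SC (3): (0,1) (1,0) (1,1)
claimed∖SC = {(0,0)}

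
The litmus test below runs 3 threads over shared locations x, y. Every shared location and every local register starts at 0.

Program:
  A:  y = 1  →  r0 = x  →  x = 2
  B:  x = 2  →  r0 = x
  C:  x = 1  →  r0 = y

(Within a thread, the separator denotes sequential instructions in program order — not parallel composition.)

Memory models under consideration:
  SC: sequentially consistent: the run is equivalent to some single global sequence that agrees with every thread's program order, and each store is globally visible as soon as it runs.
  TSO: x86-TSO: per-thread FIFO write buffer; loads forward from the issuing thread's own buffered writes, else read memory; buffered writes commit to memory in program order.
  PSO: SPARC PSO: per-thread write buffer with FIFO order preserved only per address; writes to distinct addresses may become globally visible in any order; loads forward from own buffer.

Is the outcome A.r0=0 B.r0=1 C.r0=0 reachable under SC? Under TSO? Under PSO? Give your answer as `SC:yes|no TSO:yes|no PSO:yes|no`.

outcome vector order: (A.r0,B.r0,C.r0)
under SC → (0,1,1) (0,2,1) (1,1,0) (1,1,1) (1,2,0) (1,2,1) (2,1,1) (2,2,0) (2,2,1)
under TSO → (0,1,0) (0,1,1) (0,2,0) (0,2,1) (1,1,0) (1,1,1) (1,2,0) (1,2,1) (2,1,0) (2,1,1) (2,2,0) (2,2,1)
under PSO → (0,1,0) (0,1,1) (0,2,0) (0,2,1) (1,1,0) (1,1,1) (1,2,0) (1,2,1) (2,1,0) (2,1,1) (2,2,0) (2,2,1)
target (0,1,0) ∈ {TSO,PSO}

SC:no TSO:yes PSO:yes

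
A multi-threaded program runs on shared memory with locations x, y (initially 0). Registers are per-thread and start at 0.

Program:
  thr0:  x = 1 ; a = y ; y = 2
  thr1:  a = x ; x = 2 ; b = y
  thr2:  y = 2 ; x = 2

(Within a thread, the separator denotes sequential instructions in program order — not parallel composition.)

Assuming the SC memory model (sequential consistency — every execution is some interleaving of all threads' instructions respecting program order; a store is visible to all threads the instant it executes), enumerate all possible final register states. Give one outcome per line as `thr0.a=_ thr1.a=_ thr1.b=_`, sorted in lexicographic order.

outcome vector order: (thr0.a,thr1.a,thr1.b)
|SC outcomes| = 10

thr0.a=0 thr1.a=0 thr1.b=0
thr0.a=0 thr1.a=0 thr1.b=2
thr0.a=0 thr1.a=1 thr1.b=0
thr0.a=0 thr1.a=1 thr1.b=2
thr0.a=0 thr1.a=2 thr1.b=2
thr0.a=2 thr1.a=0 thr1.b=0
thr0.a=2 thr1.a=0 thr1.b=2
thr0.a=2 thr1.a=1 thr1.b=0
thr0.a=2 thr1.a=1 thr1.b=2
thr0.a=2 thr1.a=2 thr1.b=2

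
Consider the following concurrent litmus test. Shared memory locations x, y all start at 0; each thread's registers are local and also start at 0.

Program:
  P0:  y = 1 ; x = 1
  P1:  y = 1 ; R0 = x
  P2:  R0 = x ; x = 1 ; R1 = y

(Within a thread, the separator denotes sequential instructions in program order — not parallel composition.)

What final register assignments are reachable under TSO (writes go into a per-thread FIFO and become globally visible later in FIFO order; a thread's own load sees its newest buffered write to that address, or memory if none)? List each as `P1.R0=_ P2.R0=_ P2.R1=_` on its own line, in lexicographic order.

outcome vector order: (P1.R0,P2.R0,P2.R1)
|TSO outcomes| = 6

P1.R0=0 P2.R0=0 P2.R1=0
P1.R0=0 P2.R0=0 P2.R1=1
P1.R0=0 P2.R0=1 P2.R1=1
P1.R0=1 P2.R0=0 P2.R1=0
P1.R0=1 P2.R0=0 P2.R1=1
P1.R0=1 P2.R0=1 P2.R1=1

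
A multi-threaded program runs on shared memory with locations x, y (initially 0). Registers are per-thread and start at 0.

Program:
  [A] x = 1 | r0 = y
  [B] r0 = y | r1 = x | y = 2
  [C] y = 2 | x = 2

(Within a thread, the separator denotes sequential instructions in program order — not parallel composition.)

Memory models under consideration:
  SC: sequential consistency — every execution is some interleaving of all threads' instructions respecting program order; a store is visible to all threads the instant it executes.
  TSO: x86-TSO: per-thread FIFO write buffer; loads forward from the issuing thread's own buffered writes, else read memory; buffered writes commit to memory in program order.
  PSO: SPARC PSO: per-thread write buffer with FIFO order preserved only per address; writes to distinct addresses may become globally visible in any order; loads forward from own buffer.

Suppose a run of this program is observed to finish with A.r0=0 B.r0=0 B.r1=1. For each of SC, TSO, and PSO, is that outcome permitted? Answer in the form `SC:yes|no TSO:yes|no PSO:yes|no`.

outcome vector order: (A.r0,B.r0,B.r1)
under SC → (0,0,0) (0,0,1) (0,0,2) (0,2,1) (0,2,2) (2,0,0) (2,0,1) (2,0,2) (2,2,0) (2,2,1) (2,2,2)
under TSO → (0,0,0) (0,0,1) (0,0,2) (0,2,0) (0,2,1) (0,2,2) (2,0,0) (2,0,1) (2,0,2) (2,2,0) (2,2,1) (2,2,2)
under PSO → (0,0,0) (0,0,1) (0,0,2) (0,2,0) (0,2,1) (0,2,2) (2,0,0) (2,0,1) (2,0,2) (2,2,0) (2,2,1) (2,2,2)
target (0,0,1) ∈ {SC,TSO,PSO}

SC:yes TSO:yes PSO:yes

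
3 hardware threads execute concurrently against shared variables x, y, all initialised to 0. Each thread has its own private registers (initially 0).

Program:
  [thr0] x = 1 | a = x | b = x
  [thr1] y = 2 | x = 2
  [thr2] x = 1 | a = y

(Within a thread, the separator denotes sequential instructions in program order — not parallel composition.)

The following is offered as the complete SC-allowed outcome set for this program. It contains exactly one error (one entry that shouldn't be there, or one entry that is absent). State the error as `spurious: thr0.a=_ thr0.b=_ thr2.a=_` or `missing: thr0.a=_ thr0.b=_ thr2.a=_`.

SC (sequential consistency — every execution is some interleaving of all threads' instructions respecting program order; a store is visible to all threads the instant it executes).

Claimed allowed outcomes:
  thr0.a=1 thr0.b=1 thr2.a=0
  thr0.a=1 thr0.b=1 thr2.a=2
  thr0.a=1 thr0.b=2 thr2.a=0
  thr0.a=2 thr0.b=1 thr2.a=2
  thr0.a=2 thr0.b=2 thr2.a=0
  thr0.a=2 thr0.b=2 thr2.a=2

outcome vector order: (thr0.a,thr0.b,thr2.a)
[SC] allowed = {1/1/0; 1/1/2; 1/2/0; 1/2/2; 2/1/2; 2/2/0; 2/2/2}
SC∖claimed = {1/2/2}

missing: thr0.a=1 thr0.b=2 thr2.a=2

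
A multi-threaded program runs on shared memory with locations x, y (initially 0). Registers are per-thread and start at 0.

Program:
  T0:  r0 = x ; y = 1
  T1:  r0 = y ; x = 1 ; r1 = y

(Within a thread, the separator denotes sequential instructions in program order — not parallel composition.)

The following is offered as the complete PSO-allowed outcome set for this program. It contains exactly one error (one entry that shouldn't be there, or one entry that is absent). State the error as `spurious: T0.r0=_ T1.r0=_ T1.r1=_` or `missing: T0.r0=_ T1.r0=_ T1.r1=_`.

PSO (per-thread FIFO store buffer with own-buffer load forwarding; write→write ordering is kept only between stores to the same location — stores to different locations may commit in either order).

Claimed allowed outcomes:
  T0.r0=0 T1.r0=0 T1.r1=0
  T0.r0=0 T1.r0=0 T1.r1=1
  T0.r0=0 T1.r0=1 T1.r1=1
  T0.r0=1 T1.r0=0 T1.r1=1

missing: T0.r0=1 T1.r0=0 T1.r1=0

outcome vector order: (T0.r0,T1.r0,T1.r1)
PSO (5): 000; 001; 011; 100; 101
PSO∖claimed = {100}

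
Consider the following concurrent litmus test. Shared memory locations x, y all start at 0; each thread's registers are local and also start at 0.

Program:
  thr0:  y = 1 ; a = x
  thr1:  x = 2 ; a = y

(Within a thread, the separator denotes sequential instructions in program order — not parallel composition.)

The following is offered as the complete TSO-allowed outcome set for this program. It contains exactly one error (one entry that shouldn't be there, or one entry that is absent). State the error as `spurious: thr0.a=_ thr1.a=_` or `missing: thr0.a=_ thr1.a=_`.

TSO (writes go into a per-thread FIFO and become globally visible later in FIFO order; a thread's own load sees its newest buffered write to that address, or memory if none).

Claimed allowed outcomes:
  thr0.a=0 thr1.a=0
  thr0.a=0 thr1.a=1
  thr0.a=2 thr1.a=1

missing: thr0.a=2 thr1.a=0

outcome vector order: (thr0.a,thr1.a)
TSO: 4 outcomes — {00; 01; 20; 21}
TSO∖claimed = {20}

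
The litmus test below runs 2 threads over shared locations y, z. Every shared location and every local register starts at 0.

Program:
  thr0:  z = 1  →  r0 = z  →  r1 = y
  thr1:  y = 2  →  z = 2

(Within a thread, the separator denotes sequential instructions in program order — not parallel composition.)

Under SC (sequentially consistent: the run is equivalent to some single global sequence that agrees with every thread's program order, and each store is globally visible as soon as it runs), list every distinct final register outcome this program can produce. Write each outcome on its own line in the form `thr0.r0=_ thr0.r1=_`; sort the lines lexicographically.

outcome vector order: (thr0.r0,thr0.r1)
|SC outcomes| = 3

thr0.r0=1 thr0.r1=0
thr0.r0=1 thr0.r1=2
thr0.r0=2 thr0.r1=2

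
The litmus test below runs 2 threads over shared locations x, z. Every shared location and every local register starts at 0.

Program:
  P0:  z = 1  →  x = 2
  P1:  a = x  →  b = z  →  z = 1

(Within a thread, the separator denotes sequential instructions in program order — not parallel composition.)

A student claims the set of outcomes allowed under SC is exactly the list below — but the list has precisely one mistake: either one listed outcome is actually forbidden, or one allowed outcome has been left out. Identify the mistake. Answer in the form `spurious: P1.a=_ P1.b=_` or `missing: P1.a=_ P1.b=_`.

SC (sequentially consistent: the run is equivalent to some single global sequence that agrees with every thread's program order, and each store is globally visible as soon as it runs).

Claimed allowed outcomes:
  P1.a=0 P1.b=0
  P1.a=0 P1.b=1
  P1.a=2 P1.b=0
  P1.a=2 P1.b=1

spurious: P1.a=2 P1.b=0

outcome vector order: (P1.a,P1.b)
SC (3): 0/0 0/1 2/1
claimed∖SC = {2/0}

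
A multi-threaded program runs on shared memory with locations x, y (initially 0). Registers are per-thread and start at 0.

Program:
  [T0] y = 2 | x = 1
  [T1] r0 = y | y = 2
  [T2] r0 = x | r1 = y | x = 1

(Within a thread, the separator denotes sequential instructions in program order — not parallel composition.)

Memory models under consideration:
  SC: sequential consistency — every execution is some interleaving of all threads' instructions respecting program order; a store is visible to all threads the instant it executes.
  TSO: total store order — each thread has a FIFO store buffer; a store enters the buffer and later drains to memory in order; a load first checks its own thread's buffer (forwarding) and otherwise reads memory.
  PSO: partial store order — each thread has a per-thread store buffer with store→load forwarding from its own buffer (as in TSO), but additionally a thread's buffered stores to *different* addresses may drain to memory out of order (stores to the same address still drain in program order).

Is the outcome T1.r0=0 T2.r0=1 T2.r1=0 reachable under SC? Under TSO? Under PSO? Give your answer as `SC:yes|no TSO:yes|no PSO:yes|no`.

SC:no TSO:no PSO:yes

outcome vector order: (T1.r0,T2.r0,T2.r1)
SC (6): 000 002 012 200 202 212
TSO (6): 000 002 012 200 202 212
PSO (8): 000 002 010 012 200 202 210 212
target 010 ∈ {PSO}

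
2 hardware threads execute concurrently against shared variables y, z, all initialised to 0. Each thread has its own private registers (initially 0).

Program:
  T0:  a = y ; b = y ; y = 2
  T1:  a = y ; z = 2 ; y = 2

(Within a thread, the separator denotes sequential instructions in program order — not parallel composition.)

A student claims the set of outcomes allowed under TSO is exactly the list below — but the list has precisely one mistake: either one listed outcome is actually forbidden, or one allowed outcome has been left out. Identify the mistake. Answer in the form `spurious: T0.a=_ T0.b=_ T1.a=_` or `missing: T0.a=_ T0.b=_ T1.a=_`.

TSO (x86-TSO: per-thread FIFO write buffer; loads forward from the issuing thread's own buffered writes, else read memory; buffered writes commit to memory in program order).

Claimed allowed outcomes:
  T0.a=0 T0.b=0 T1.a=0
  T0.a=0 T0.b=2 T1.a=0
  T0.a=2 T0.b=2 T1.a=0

missing: T0.a=0 T0.b=0 T1.a=2

outcome vector order: (T0.a,T0.b,T1.a)
TSO (4): 0/0/0 0/0/2 0/2/0 2/2/0
TSO∖claimed = {0/0/2}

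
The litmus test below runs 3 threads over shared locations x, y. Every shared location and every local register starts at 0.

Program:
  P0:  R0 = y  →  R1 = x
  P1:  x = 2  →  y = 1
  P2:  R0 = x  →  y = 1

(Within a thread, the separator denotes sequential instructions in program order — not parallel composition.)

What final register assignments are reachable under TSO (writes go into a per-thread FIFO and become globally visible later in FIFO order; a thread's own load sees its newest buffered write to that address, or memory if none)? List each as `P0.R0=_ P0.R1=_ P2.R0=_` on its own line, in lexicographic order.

P0.R0=0 P0.R1=0 P2.R0=0
P0.R0=0 P0.R1=0 P2.R0=2
P0.R0=0 P0.R1=2 P2.R0=0
P0.R0=0 P0.R1=2 P2.R0=2
P0.R0=1 P0.R1=0 P2.R0=0
P0.R0=1 P0.R1=2 P2.R0=0
P0.R0=1 P0.R1=2 P2.R0=2

outcome vector order: (P0.R0,P0.R1,P2.R0)
|TSO outcomes| = 7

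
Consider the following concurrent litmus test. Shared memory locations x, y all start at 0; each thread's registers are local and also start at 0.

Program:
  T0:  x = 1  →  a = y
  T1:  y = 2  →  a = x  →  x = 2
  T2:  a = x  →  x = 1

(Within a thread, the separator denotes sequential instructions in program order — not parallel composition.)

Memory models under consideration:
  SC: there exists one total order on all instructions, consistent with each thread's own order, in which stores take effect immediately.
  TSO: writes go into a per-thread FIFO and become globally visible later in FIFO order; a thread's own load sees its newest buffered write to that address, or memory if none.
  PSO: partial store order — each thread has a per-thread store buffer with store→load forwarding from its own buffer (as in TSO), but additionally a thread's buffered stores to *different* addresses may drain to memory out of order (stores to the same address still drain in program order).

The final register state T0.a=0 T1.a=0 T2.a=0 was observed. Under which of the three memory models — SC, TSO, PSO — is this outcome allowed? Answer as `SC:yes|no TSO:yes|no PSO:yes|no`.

SC:no TSO:yes PSO:yes

outcome vector order: (T0.a,T1.a,T2.a)
SC: 9 outcomes — {(0,1,0); (0,1,1); (0,1,2); (2,0,0); (2,0,1); (2,0,2); (2,1,0); (2,1,1); (2,1,2)}
TSO: 12 outcomes — {(0,0,0); (0,0,1); (0,0,2); (0,1,0); (0,1,1); (0,1,2); (2,0,0); (2,0,1); (2,0,2); (2,1,0); (2,1,1); (2,1,2)}
PSO: 12 outcomes — {(0,0,0); (0,0,1); (0,0,2); (0,1,0); (0,1,1); (0,1,2); (2,0,0); (2,0,1); (2,0,2); (2,1,0); (2,1,1); (2,1,2)}
target (0,0,0) ∈ {TSO,PSO}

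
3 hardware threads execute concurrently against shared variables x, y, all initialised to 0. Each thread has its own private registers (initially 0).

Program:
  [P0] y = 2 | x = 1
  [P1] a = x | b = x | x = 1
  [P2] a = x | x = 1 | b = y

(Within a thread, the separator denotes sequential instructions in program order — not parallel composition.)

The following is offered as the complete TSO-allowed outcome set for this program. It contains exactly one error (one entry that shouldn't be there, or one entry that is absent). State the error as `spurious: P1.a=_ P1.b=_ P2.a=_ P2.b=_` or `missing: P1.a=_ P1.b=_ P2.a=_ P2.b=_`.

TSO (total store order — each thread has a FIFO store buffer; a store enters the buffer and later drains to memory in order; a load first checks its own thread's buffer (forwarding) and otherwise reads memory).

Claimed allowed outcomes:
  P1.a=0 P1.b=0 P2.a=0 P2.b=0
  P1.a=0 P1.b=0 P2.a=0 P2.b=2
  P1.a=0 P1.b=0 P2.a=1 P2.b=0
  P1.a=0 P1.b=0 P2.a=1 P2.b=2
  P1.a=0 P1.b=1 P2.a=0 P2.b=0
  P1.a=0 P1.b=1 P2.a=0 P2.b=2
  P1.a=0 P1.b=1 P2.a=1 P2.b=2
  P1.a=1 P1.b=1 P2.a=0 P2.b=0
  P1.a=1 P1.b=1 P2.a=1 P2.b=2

missing: P1.a=1 P1.b=1 P2.a=0 P2.b=2

outcome vector order: (P1.a,P1.b,P2.a,P2.b)
TSO: 10 outcomes — {<0 0 0 0>; <0 0 0 2>; <0 0 1 0>; <0 0 1 2>; <0 1 0 0>; <0 1 0 2>; <0 1 1 2>; <1 1 0 0>; <1 1 0 2>; <1 1 1 2>}
TSO∖claimed = {<1 1 0 2>}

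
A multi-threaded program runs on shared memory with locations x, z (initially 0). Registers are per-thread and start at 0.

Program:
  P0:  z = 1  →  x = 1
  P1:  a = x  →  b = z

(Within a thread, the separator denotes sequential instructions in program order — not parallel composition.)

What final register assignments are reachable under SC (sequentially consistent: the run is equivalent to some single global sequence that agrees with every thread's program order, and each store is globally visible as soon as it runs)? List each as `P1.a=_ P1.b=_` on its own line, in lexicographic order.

outcome vector order: (P1.a,P1.b)
|SC outcomes| = 3

P1.a=0 P1.b=0
P1.a=0 P1.b=1
P1.a=1 P1.b=1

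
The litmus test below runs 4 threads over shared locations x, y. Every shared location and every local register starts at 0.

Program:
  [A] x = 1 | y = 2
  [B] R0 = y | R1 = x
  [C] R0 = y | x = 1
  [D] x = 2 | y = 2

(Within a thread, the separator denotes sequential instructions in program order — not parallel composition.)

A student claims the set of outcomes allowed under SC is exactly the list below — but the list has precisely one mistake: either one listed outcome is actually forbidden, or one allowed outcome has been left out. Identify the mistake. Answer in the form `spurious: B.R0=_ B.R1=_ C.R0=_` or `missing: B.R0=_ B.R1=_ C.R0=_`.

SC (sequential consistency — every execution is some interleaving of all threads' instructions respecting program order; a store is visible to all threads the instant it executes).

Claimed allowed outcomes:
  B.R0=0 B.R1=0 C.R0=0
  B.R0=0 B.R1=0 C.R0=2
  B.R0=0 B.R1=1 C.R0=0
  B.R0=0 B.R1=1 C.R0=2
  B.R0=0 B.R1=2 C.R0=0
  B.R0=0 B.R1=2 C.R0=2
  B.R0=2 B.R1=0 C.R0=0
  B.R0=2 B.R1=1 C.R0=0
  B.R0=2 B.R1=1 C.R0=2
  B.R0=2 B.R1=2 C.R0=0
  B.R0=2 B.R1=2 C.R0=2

outcome vector order: (B.R0,B.R1,C.R0)
[SC] allowed = {(0,0,0) (0,0,2) (0,1,0) (0,1,2) (0,2,0) (0,2,2) (2,1,0) (2,1,2) (2,2,0) (2,2,2)}
claimed∖SC = {(2,0,0)}

spurious: B.R0=2 B.R1=0 C.R0=0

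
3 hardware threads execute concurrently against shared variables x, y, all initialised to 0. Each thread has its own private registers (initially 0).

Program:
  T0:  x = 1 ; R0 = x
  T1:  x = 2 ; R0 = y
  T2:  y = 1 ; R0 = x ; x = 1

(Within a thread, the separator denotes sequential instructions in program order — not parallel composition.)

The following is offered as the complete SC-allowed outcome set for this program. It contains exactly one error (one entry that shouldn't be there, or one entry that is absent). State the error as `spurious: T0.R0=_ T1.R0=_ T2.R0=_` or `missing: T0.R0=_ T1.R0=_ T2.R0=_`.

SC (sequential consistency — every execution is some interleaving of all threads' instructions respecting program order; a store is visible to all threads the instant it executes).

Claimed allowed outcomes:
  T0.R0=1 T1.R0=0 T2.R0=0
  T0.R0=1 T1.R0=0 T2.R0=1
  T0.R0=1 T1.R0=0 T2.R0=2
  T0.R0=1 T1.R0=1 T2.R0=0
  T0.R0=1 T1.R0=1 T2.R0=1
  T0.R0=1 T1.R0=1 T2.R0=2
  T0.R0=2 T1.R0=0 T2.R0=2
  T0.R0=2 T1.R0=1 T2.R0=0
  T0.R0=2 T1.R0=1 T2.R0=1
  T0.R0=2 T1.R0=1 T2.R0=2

spurious: T0.R0=1 T1.R0=0 T2.R0=0

outcome vector order: (T0.R0,T1.R0,T2.R0)
under SC → 1/0/1, 1/0/2, 1/1/0, 1/1/1, 1/1/2, 2/0/2, 2/1/0, 2/1/1, 2/1/2
claimed∖SC = {1/0/0}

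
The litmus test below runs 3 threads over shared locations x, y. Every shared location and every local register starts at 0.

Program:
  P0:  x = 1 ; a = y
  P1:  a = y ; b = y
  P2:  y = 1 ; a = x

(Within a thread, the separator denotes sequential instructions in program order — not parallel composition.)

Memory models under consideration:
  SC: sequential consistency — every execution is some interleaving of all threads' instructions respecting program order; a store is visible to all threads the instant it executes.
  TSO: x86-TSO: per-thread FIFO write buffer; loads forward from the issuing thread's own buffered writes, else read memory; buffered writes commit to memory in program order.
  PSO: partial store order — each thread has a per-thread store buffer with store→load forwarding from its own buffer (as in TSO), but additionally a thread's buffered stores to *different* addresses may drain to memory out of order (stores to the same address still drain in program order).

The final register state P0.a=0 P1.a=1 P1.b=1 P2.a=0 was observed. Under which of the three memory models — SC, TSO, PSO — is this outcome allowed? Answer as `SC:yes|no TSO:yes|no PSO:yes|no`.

SC:no TSO:yes PSO:yes

outcome vector order: (P0.a,P1.a,P1.b,P2.a)
[SC] allowed = {<0 0 0 1>; <0 0 1 1>; <0 1 1 1>; <1 0 0 0>; <1 0 0 1>; <1 0 1 0>; <1 0 1 1>; <1 1 1 0>; <1 1 1 1>}
[TSO] allowed = {<0 0 0 0>; <0 0 0 1>; <0 0 1 0>; <0 0 1 1>; <0 1 1 0>; <0 1 1 1>; <1 0 0 0>; <1 0 0 1>; <1 0 1 0>; <1 0 1 1>; <1 1 1 0>; <1 1 1 1>}
[PSO] allowed = {<0 0 0 0>; <0 0 0 1>; <0 0 1 0>; <0 0 1 1>; <0 1 1 0>; <0 1 1 1>; <1 0 0 0>; <1 0 0 1>; <1 0 1 0>; <1 0 1 1>; <1 1 1 0>; <1 1 1 1>}
target <0 1 1 0> ∈ {TSO,PSO}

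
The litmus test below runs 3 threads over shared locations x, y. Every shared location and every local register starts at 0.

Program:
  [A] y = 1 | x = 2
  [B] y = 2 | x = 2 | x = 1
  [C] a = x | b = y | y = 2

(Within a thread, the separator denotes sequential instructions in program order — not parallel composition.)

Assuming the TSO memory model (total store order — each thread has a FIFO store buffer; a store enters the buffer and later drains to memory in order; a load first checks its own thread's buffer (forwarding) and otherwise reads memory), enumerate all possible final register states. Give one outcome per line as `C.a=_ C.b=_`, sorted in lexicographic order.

outcome vector order: (C.a,C.b)
|TSO outcomes| = 7

C.a=0 C.b=0
C.a=0 C.b=1
C.a=0 C.b=2
C.a=1 C.b=1
C.a=1 C.b=2
C.a=2 C.b=1
C.a=2 C.b=2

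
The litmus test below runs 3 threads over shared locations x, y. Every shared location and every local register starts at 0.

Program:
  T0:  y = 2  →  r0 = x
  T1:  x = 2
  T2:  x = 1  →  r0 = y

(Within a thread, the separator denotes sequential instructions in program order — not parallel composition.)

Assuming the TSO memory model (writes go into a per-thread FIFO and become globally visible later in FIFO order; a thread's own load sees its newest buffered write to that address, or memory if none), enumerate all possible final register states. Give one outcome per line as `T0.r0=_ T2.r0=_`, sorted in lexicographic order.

T0.r0=0 T2.r0=0
T0.r0=0 T2.r0=2
T0.r0=1 T2.r0=0
T0.r0=1 T2.r0=2
T0.r0=2 T2.r0=0
T0.r0=2 T2.r0=2

outcome vector order: (T0.r0,T2.r0)
|TSO outcomes| = 6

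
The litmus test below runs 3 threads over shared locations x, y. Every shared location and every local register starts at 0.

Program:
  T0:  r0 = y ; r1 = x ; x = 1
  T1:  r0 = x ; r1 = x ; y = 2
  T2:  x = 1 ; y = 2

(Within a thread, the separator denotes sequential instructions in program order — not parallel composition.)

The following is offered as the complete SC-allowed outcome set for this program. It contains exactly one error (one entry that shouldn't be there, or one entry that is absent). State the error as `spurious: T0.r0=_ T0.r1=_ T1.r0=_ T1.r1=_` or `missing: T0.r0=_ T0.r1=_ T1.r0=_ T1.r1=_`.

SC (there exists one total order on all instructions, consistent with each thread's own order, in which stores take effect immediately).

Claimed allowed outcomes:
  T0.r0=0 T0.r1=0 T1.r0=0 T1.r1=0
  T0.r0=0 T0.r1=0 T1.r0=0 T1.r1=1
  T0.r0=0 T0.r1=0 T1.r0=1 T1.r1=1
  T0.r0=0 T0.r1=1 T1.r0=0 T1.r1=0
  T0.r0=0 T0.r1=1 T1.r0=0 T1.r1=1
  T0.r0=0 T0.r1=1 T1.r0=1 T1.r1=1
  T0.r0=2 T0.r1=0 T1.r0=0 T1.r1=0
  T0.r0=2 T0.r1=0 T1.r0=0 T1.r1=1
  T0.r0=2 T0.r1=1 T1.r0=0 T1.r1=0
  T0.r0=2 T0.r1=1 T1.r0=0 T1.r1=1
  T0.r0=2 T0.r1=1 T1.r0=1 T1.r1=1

spurious: T0.r0=2 T0.r1=0 T1.r0=0 T1.r1=1

outcome vector order: (T0.r0,T0.r1,T1.r0,T1.r1)
SC: 10 outcomes — {<0 0 0 0>, <0 0 0 1>, <0 0 1 1>, <0 1 0 0>, <0 1 0 1>, <0 1 1 1>, <2 0 0 0>, <2 1 0 0>, <2 1 0 1>, <2 1 1 1>}
claimed∖SC = {<2 0 0 1>}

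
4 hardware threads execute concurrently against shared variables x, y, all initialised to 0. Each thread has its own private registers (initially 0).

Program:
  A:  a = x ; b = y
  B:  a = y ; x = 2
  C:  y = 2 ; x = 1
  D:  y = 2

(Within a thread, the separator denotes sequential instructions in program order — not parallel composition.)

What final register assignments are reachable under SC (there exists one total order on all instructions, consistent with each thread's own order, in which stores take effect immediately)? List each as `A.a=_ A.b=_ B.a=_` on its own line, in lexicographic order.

A.a=0 A.b=0 B.a=0
A.a=0 A.b=0 B.a=2
A.a=0 A.b=2 B.a=0
A.a=0 A.b=2 B.a=2
A.a=1 A.b=2 B.a=0
A.a=1 A.b=2 B.a=2
A.a=2 A.b=0 B.a=0
A.a=2 A.b=2 B.a=0
A.a=2 A.b=2 B.a=2

outcome vector order: (A.a,A.b,B.a)
|SC outcomes| = 9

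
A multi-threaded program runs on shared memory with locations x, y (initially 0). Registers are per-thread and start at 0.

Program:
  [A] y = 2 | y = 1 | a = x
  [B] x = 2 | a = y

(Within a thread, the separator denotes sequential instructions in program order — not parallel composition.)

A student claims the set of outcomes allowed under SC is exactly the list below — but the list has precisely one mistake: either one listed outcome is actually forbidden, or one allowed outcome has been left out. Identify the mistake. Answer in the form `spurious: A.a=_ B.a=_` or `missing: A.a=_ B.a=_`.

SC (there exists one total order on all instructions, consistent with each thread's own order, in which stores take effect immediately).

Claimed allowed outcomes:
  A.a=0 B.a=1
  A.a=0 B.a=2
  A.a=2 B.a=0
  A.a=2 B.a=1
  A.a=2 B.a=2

outcome vector order: (A.a,B.a)
under SC → (0,1), (2,0), (2,1), (2,2)
claimed∖SC = {(0,2)}

spurious: A.a=0 B.a=2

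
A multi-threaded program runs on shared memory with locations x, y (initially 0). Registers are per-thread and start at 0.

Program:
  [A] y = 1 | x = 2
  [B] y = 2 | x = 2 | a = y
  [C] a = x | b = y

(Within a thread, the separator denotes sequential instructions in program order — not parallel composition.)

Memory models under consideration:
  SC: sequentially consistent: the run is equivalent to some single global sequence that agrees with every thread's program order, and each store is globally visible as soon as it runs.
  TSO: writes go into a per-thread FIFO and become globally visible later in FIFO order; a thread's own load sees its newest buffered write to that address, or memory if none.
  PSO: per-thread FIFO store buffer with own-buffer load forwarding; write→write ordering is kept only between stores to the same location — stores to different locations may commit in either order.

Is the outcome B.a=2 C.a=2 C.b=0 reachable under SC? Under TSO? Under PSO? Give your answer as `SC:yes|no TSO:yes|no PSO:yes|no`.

SC:no TSO:no PSO:yes

outcome vector order: (B.a,C.a,C.b)
SC (10): 1/0/0; 1/0/1; 1/0/2; 1/2/1; 1/2/2; 2/0/0; 2/0/1; 2/0/2; 2/2/1; 2/2/2
TSO (10): 1/0/0; 1/0/1; 1/0/2; 1/2/1; 1/2/2; 2/0/0; 2/0/1; 2/0/2; 2/2/1; 2/2/2
PSO (12): 1/0/0; 1/0/1; 1/0/2; 1/2/0; 1/2/1; 1/2/2; 2/0/0; 2/0/1; 2/0/2; 2/2/0; 2/2/1; 2/2/2
target 2/2/0 ∈ {PSO}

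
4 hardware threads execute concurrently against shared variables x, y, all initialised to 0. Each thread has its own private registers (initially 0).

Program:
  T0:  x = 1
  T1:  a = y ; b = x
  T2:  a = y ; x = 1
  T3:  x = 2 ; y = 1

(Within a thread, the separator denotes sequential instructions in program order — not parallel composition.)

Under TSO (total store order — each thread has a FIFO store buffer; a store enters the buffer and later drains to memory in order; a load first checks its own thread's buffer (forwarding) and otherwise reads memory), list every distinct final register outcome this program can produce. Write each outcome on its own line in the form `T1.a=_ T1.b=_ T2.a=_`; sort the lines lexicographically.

T1.a=0 T1.b=0 T2.a=0
T1.a=0 T1.b=0 T2.a=1
T1.a=0 T1.b=1 T2.a=0
T1.a=0 T1.b=1 T2.a=1
T1.a=0 T1.b=2 T2.a=0
T1.a=0 T1.b=2 T2.a=1
T1.a=1 T1.b=1 T2.a=0
T1.a=1 T1.b=1 T2.a=1
T1.a=1 T1.b=2 T2.a=0
T1.a=1 T1.b=2 T2.a=1

outcome vector order: (T1.a,T1.b,T2.a)
|TSO outcomes| = 10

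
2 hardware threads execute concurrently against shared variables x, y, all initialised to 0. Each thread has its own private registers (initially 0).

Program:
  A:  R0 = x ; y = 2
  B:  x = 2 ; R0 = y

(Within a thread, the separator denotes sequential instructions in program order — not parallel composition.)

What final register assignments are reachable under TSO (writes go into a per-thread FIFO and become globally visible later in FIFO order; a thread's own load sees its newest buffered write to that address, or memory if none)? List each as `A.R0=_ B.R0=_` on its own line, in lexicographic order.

outcome vector order: (A.R0,B.R0)
|TSO outcomes| = 4

A.R0=0 B.R0=0
A.R0=0 B.R0=2
A.R0=2 B.R0=0
A.R0=2 B.R0=2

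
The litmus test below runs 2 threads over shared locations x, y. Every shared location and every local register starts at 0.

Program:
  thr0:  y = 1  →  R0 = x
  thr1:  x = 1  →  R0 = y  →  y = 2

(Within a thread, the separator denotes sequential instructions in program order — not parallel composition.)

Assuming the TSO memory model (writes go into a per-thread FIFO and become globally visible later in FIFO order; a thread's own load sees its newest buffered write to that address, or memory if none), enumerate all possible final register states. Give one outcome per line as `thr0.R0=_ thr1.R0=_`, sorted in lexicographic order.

outcome vector order: (thr0.R0,thr1.R0)
|TSO outcomes| = 4

thr0.R0=0 thr1.R0=0
thr0.R0=0 thr1.R0=1
thr0.R0=1 thr1.R0=0
thr0.R0=1 thr1.R0=1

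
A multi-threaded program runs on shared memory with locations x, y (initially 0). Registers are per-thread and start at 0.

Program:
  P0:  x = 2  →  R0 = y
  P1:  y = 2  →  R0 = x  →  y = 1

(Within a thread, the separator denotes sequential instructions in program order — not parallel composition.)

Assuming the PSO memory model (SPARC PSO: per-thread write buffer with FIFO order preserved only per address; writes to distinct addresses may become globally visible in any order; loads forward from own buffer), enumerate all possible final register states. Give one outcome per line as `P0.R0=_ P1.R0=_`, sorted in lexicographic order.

P0.R0=0 P1.R0=0
P0.R0=0 P1.R0=2
P0.R0=1 P1.R0=0
P0.R0=1 P1.R0=2
P0.R0=2 P1.R0=0
P0.R0=2 P1.R0=2

outcome vector order: (P0.R0,P1.R0)
|PSO outcomes| = 6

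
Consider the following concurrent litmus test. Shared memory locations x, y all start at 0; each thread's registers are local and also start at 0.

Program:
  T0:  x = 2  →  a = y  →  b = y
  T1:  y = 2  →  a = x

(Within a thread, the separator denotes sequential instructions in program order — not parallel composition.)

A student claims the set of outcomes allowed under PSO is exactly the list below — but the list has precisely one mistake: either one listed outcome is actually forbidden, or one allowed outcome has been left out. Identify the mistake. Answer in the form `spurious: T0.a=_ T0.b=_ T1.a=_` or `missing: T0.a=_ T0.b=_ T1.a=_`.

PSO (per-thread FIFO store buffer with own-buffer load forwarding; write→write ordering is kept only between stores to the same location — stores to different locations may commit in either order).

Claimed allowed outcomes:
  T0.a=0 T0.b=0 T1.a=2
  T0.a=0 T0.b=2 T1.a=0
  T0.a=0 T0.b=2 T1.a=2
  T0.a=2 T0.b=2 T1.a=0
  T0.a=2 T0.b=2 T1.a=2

missing: T0.a=0 T0.b=0 T1.a=0

outcome vector order: (T0.a,T0.b,T1.a)
PSO (6): 0/0/0; 0/0/2; 0/2/0; 0/2/2; 2/2/0; 2/2/2
PSO∖claimed = {0/0/0}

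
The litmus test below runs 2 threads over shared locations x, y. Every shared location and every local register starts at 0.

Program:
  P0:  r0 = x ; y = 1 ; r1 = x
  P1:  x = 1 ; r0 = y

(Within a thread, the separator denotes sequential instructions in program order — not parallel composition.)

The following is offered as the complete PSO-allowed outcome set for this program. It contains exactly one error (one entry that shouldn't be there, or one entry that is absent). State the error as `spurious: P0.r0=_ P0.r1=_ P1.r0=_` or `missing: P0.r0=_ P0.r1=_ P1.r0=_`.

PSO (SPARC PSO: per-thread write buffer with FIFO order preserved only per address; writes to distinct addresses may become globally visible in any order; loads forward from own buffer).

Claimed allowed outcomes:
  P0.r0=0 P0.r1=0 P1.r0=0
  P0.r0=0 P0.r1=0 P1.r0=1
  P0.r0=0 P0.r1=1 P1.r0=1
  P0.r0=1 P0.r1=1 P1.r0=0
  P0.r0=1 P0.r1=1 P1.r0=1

missing: P0.r0=0 P0.r1=1 P1.r0=0

outcome vector order: (P0.r0,P0.r1,P1.r0)
PSO (6): 0/0/0 0/0/1 0/1/0 0/1/1 1/1/0 1/1/1
PSO∖claimed = {0/1/0}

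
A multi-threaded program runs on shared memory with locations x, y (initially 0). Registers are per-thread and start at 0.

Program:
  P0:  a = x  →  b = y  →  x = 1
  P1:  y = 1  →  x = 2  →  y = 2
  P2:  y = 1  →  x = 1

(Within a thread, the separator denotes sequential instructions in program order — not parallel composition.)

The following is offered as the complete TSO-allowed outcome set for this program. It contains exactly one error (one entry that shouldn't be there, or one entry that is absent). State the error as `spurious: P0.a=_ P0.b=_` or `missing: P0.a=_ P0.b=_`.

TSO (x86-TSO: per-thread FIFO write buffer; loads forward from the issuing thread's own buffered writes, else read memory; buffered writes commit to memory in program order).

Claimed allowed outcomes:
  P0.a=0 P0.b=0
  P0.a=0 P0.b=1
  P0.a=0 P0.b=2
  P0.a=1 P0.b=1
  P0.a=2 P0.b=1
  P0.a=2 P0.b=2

outcome vector order: (P0.a,P0.b)
[TSO] allowed = {0/0, 0/1, 0/2, 1/1, 1/2, 2/1, 2/2}
TSO∖claimed = {1/2}

missing: P0.a=1 P0.b=2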